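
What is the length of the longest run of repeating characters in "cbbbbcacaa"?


Input: "cbbbbcacaa"
Scanning for longest run:
  Position 1 ('b'): new char, reset run to 1
  Position 2 ('b'): continues run of 'b', length=2
  Position 3 ('b'): continues run of 'b', length=3
  Position 4 ('b'): continues run of 'b', length=4
  Position 5 ('c'): new char, reset run to 1
  Position 6 ('a'): new char, reset run to 1
  Position 7 ('c'): new char, reset run to 1
  Position 8 ('a'): new char, reset run to 1
  Position 9 ('a'): continues run of 'a', length=2
Longest run: 'b' with length 4

4


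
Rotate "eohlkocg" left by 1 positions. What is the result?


Input: "eohlkocg", rotate left by 1
First 1 characters: "e"
Remaining characters: "ohlkocg"
Concatenate remaining + first: "ohlkocg" + "e" = "ohlkocge"

ohlkocge


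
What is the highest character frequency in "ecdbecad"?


Input: ecdbecad
Character counts:
  'a': 1
  'b': 1
  'c': 2
  'd': 2
  'e': 2
Maximum frequency: 2

2


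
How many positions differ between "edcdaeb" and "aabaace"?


Comparing "edcdaeb" and "aabaace" position by position:
  Position 0: 'e' vs 'a' => DIFFER
  Position 1: 'd' vs 'a' => DIFFER
  Position 2: 'c' vs 'b' => DIFFER
  Position 3: 'd' vs 'a' => DIFFER
  Position 4: 'a' vs 'a' => same
  Position 5: 'e' vs 'c' => DIFFER
  Position 6: 'b' vs 'e' => DIFFER
Positions that differ: 6

6


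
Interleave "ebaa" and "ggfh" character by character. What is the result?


Interleaving "ebaa" and "ggfh":
  Position 0: 'e' from first, 'g' from second => "eg"
  Position 1: 'b' from first, 'g' from second => "bg"
  Position 2: 'a' from first, 'f' from second => "af"
  Position 3: 'a' from first, 'h' from second => "ah"
Result: egbgafah

egbgafah


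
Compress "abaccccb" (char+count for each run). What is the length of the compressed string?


Input: abaccccb
Runs:
  'a' x 1 => "a1"
  'b' x 1 => "b1"
  'a' x 1 => "a1"
  'c' x 4 => "c4"
  'b' x 1 => "b1"
Compressed: "a1b1a1c4b1"
Compressed length: 10

10


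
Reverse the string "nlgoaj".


Input: nlgoaj
Reading characters right to left:
  Position 5: 'j'
  Position 4: 'a'
  Position 3: 'o'
  Position 2: 'g'
  Position 1: 'l'
  Position 0: 'n'
Reversed: jaogln

jaogln


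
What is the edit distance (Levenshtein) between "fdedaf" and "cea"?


Computing edit distance: "fdedaf" -> "cea"
DP table:
           c    e    a
      0    1    2    3
  f   1    1    2    3
  d   2    2    2    3
  e   3    3    2    3
  d   4    4    3    3
  a   5    5    4    3
  f   6    6    5    4
Edit distance = dp[6][3] = 4

4


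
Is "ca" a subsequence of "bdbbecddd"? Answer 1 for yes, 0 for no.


Check if "ca" is a subsequence of "bdbbecddd"
Greedy scan:
  Position 0 ('b'): no match needed
  Position 1 ('d'): no match needed
  Position 2 ('b'): no match needed
  Position 3 ('b'): no match needed
  Position 4 ('e'): no match needed
  Position 5 ('c'): matches sub[0] = 'c'
  Position 6 ('d'): no match needed
  Position 7 ('d'): no match needed
  Position 8 ('d'): no match needed
Only matched 1/2 characters => not a subsequence

0


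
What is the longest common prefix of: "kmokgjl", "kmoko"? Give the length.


Words: kmokgjl, kmoko
  Position 0: all 'k' => match
  Position 1: all 'm' => match
  Position 2: all 'o' => match
  Position 3: all 'k' => match
  Position 4: ('g', 'o') => mismatch, stop
LCP = "kmok" (length 4)

4


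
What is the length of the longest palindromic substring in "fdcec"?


Input: "fdcec"
Checking substrings for palindromes:
  [2:5] "cec" (len 3) => palindrome
Longest palindromic substring: "cec" with length 3

3


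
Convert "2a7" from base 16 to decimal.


Input: "2a7" in base 16
Positional expansion:
  Digit '2' (value 2) x 16^2 = 512
  Digit 'a' (value 10) x 16^1 = 160
  Digit '7' (value 7) x 16^0 = 7
Sum = 679

679


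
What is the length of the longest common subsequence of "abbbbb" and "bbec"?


LCS of "abbbbb" and "bbec"
DP table:
           b    b    e    c
      0    0    0    0    0
  a   0    0    0    0    0
  b   0    1    1    1    1
  b   0    1    2    2    2
  b   0    1    2    2    2
  b   0    1    2    2    2
  b   0    1    2    2    2
LCS length = dp[6][4] = 2

2


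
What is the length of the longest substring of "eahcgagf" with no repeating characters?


Input: "eahcgagf"
Sliding window (track last position of each char):
  Position 0 ('e'): window [0,0] length 1 -- new best
  Position 1 ('a'): window [0,1] length 2 -- new best
  Position 2 ('h'): window [0,2] length 3 -- new best
  Position 3 ('c'): window [0,3] length 4 -- new best
  Position 4 ('g'): window [0,4] length 5 -- new best
  Position 5 ('a'): repeat (last at 1), move window start to 2
  Position 5 ('a'): window [2,5] length 4
  Position 6 ('g'): repeat (last at 4), move window start to 5
  Position 6 ('g'): window [5,6] length 2
  Position 7 ('f'): window [5,7] length 3
Longest substring with no repeats: "eahcg" with length 5

5


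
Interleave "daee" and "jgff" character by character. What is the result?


Interleaving "daee" and "jgff":
  Position 0: 'd' from first, 'j' from second => "dj"
  Position 1: 'a' from first, 'g' from second => "ag"
  Position 2: 'e' from first, 'f' from second => "ef"
  Position 3: 'e' from first, 'f' from second => "ef"
Result: djagefef

djagefef


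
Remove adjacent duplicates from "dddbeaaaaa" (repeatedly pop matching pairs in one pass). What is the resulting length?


Input: dddbeaaaaa
Stack-based adjacent duplicate removal:
  Read 'd': push. Stack: d
  Read 'd': matches stack top 'd' => pop. Stack: (empty)
  Read 'd': push. Stack: d
  Read 'b': push. Stack: db
  Read 'e': push. Stack: dbe
  Read 'a': push. Stack: dbea
  Read 'a': matches stack top 'a' => pop. Stack: dbe
  Read 'a': push. Stack: dbea
  Read 'a': matches stack top 'a' => pop. Stack: dbe
  Read 'a': push. Stack: dbea
Final stack: "dbea" (length 4)

4


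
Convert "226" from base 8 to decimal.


Input: "226" in base 8
Positional expansion:
  Digit '2' (value 2) x 8^2 = 128
  Digit '2' (value 2) x 8^1 = 16
  Digit '6' (value 6) x 8^0 = 6
Sum = 150

150


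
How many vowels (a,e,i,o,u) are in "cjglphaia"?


Input: cjglphaia
Checking each character:
  'c' at position 0: consonant
  'j' at position 1: consonant
  'g' at position 2: consonant
  'l' at position 3: consonant
  'p' at position 4: consonant
  'h' at position 5: consonant
  'a' at position 6: vowel (running total: 1)
  'i' at position 7: vowel (running total: 2)
  'a' at position 8: vowel (running total: 3)
Total vowels: 3

3


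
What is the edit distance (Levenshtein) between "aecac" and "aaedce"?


Computing edit distance: "aecac" -> "aaedce"
DP table:
           a    a    e    d    c    e
      0    1    2    3    4    5    6
  a   1    0    1    2    3    4    5
  e   2    1    1    1    2    3    4
  c   3    2    2    2    2    2    3
  a   4    3    2    3    3    3    3
  c   5    4    3    3    4    3    4
Edit distance = dp[5][6] = 4

4


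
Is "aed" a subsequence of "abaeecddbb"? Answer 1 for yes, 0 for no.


Check if "aed" is a subsequence of "abaeecddbb"
Greedy scan:
  Position 0 ('a'): matches sub[0] = 'a'
  Position 1 ('b'): no match needed
  Position 2 ('a'): no match needed
  Position 3 ('e'): matches sub[1] = 'e'
  Position 4 ('e'): no match needed
  Position 5 ('c'): no match needed
  Position 6 ('d'): matches sub[2] = 'd'
  Position 7 ('d'): no match needed
  Position 8 ('b'): no match needed
  Position 9 ('b'): no match needed
All 3 characters matched => is a subsequence

1


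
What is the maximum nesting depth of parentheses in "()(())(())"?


Input: "()(())(())"
Tracking depth:
  Position 0 '(': depth becomes 1
  Position 1 ')': depth becomes 0
  Position 2 '(': depth becomes 1
  Position 3 '(': depth becomes 2
  Position 4 ')': depth becomes 1
  Position 5 ')': depth becomes 0
  Position 6 '(': depth becomes 1
  Position 7 '(': depth becomes 2
  Position 8 ')': depth becomes 1
  Position 9 ')': depth becomes 0
Maximum depth reached: 2

2


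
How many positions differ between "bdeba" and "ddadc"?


Comparing "bdeba" and "ddadc" position by position:
  Position 0: 'b' vs 'd' => DIFFER
  Position 1: 'd' vs 'd' => same
  Position 2: 'e' vs 'a' => DIFFER
  Position 3: 'b' vs 'd' => DIFFER
  Position 4: 'a' vs 'c' => DIFFER
Positions that differ: 4

4


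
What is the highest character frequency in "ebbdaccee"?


Input: ebbdaccee
Character counts:
  'a': 1
  'b': 2
  'c': 2
  'd': 1
  'e': 3
Maximum frequency: 3

3


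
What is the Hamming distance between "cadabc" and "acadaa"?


Comparing "cadabc" and "acadaa" position by position:
  Position 0: 'c' vs 'a' => differ
  Position 1: 'a' vs 'c' => differ
  Position 2: 'd' vs 'a' => differ
  Position 3: 'a' vs 'd' => differ
  Position 4: 'b' vs 'a' => differ
  Position 5: 'c' vs 'a' => differ
Total differences (Hamming distance): 6

6


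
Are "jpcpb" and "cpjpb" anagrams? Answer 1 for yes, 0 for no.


Strings: "jpcpb", "cpjpb"
Sorted first:  bcjpp
Sorted second: bcjpp
Sorted forms match => anagrams

1


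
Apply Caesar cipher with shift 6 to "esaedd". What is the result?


Caesar cipher: shift "esaedd" by 6
  'e' (pos 4) + 6 = pos 10 = 'k'
  's' (pos 18) + 6 = pos 24 = 'y'
  'a' (pos 0) + 6 = pos 6 = 'g'
  'e' (pos 4) + 6 = pos 10 = 'k'
  'd' (pos 3) + 6 = pos 9 = 'j'
  'd' (pos 3) + 6 = pos 9 = 'j'
Result: kygkjj

kygkjj


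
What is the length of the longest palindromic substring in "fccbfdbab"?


Input: "fccbfdbab"
Checking substrings for palindromes:
  [6:9] "bab" (len 3) => palindrome
  [1:3] "cc" (len 2) => palindrome
Longest palindromic substring: "bab" with length 3

3


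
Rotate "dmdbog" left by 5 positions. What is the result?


Input: "dmdbog", rotate left by 5
First 5 characters: "dmdbo"
Remaining characters: "g"
Concatenate remaining + first: "g" + "dmdbo" = "gdmdbo"

gdmdbo


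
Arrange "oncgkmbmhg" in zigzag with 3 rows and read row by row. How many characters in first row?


Zigzag "oncgkmbmhg" into 3 rows:
Placing characters:
  'o' => row 0
  'n' => row 1
  'c' => row 2
  'g' => row 1
  'k' => row 0
  'm' => row 1
  'b' => row 2
  'm' => row 1
  'h' => row 0
  'g' => row 1
Rows:
  Row 0: "okh"
  Row 1: "ngmmg"
  Row 2: "cb"
First row length: 3

3


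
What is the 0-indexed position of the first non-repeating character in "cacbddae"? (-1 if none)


Input: cacbddae
Character frequencies:
  'a': 2
  'b': 1
  'c': 2
  'd': 2
  'e': 1
Scanning left to right for freq == 1:
  Position 0 ('c'): freq=2, skip
  Position 1 ('a'): freq=2, skip
  Position 2 ('c'): freq=2, skip
  Position 3 ('b'): unique! => answer = 3

3


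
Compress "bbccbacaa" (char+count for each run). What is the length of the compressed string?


Input: bbccbacaa
Runs:
  'b' x 2 => "b2"
  'c' x 2 => "c2"
  'b' x 1 => "b1"
  'a' x 1 => "a1"
  'c' x 1 => "c1"
  'a' x 2 => "a2"
Compressed: "b2c2b1a1c1a2"
Compressed length: 12

12


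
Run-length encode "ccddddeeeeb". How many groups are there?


Input: ccddddeeeeb
Scanning for consecutive runs:
  Group 1: 'c' x 2 (positions 0-1)
  Group 2: 'd' x 4 (positions 2-5)
  Group 3: 'e' x 4 (positions 6-9)
  Group 4: 'b' x 1 (positions 10-10)
Total groups: 4

4


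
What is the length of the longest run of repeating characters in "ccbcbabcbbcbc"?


Input: "ccbcbabcbbcbc"
Scanning for longest run:
  Position 1 ('c'): continues run of 'c', length=2
  Position 2 ('b'): new char, reset run to 1
  Position 3 ('c'): new char, reset run to 1
  Position 4 ('b'): new char, reset run to 1
  Position 5 ('a'): new char, reset run to 1
  Position 6 ('b'): new char, reset run to 1
  Position 7 ('c'): new char, reset run to 1
  Position 8 ('b'): new char, reset run to 1
  Position 9 ('b'): continues run of 'b', length=2
  Position 10 ('c'): new char, reset run to 1
  Position 11 ('b'): new char, reset run to 1
  Position 12 ('c'): new char, reset run to 1
Longest run: 'c' with length 2

2


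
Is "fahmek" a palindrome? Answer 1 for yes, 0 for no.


Input: fahmek
Reversed: kemhaf
  Compare pos 0 ('f') with pos 5 ('k'): MISMATCH
  Compare pos 1 ('a') with pos 4 ('e'): MISMATCH
  Compare pos 2 ('h') with pos 3 ('m'): MISMATCH
Result: not a palindrome

0


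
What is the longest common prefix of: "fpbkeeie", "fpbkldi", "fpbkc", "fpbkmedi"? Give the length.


Words: fpbkeeie, fpbkldi, fpbkc, fpbkmedi
  Position 0: all 'f' => match
  Position 1: all 'p' => match
  Position 2: all 'b' => match
  Position 3: all 'k' => match
  Position 4: ('e', 'l', 'c', 'm') => mismatch, stop
LCP = "fpbk" (length 4)

4


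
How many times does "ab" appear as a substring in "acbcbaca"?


Searching for "ab" in "acbcbaca"
Scanning each position:
  Position 0: "ac" => no
  Position 1: "cb" => no
  Position 2: "bc" => no
  Position 3: "cb" => no
  Position 4: "ba" => no
  Position 5: "ac" => no
  Position 6: "ca" => no
Total occurrences: 0

0


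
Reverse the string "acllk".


Input: acllk
Reading characters right to left:
  Position 4: 'k'
  Position 3: 'l'
  Position 2: 'l'
  Position 1: 'c'
  Position 0: 'a'
Reversed: kllca

kllca


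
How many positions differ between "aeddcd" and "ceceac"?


Comparing "aeddcd" and "ceceac" position by position:
  Position 0: 'a' vs 'c' => DIFFER
  Position 1: 'e' vs 'e' => same
  Position 2: 'd' vs 'c' => DIFFER
  Position 3: 'd' vs 'e' => DIFFER
  Position 4: 'c' vs 'a' => DIFFER
  Position 5: 'd' vs 'c' => DIFFER
Positions that differ: 5

5


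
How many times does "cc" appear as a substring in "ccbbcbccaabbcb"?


Searching for "cc" in "ccbbcbccaabbcb"
Scanning each position:
  Position 0: "cc" => MATCH
  Position 1: "cb" => no
  Position 2: "bb" => no
  Position 3: "bc" => no
  Position 4: "cb" => no
  Position 5: "bc" => no
  Position 6: "cc" => MATCH
  Position 7: "ca" => no
  Position 8: "aa" => no
  Position 9: "ab" => no
  Position 10: "bb" => no
  Position 11: "bc" => no
  Position 12: "cb" => no
Total occurrences: 2

2


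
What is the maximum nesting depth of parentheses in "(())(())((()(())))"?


Input: "(())(())((()(())))"
Tracking depth:
  Position 0 '(': depth becomes 1
  Position 1 '(': depth becomes 2
  Position 2 ')': depth becomes 1
  Position 3 ')': depth becomes 0
  Position 4 '(': depth becomes 1
  Position 5 '(': depth becomes 2
  Position 6 ')': depth becomes 1
  Position 7 ')': depth becomes 0
  Position 8 '(': depth becomes 1
  Position 9 '(': depth becomes 2
  Position 10 '(': depth becomes 3
  Position 11 ')': depth becomes 2
  Position 12 '(': depth becomes 3
  Position 13 '(': depth becomes 4
  Position 14 ')': depth becomes 3
  Position 15 ')': depth becomes 2
  Position 16 ')': depth becomes 1
  Position 17 ')': depth becomes 0
Maximum depth reached: 4

4


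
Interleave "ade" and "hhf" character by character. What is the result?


Interleaving "ade" and "hhf":
  Position 0: 'a' from first, 'h' from second => "ah"
  Position 1: 'd' from first, 'h' from second => "dh"
  Position 2: 'e' from first, 'f' from second => "ef"
Result: ahdhef

ahdhef


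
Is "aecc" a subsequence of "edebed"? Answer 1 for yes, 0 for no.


Check if "aecc" is a subsequence of "edebed"
Greedy scan:
  Position 0 ('e'): no match needed
  Position 1 ('d'): no match needed
  Position 2 ('e'): no match needed
  Position 3 ('b'): no match needed
  Position 4 ('e'): no match needed
  Position 5 ('d'): no match needed
Only matched 0/4 characters => not a subsequence

0


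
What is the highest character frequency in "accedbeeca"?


Input: accedbeeca
Character counts:
  'a': 2
  'b': 1
  'c': 3
  'd': 1
  'e': 3
Maximum frequency: 3

3


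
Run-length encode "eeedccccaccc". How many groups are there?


Input: eeedccccaccc
Scanning for consecutive runs:
  Group 1: 'e' x 3 (positions 0-2)
  Group 2: 'd' x 1 (positions 3-3)
  Group 3: 'c' x 4 (positions 4-7)
  Group 4: 'a' x 1 (positions 8-8)
  Group 5: 'c' x 3 (positions 9-11)
Total groups: 5

5


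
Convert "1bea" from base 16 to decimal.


Input: "1bea" in base 16
Positional expansion:
  Digit '1' (value 1) x 16^3 = 4096
  Digit 'b' (value 11) x 16^2 = 2816
  Digit 'e' (value 14) x 16^1 = 224
  Digit 'a' (value 10) x 16^0 = 10
Sum = 7146

7146


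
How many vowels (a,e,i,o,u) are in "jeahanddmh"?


Input: jeahanddmh
Checking each character:
  'j' at position 0: consonant
  'e' at position 1: vowel (running total: 1)
  'a' at position 2: vowel (running total: 2)
  'h' at position 3: consonant
  'a' at position 4: vowel (running total: 3)
  'n' at position 5: consonant
  'd' at position 6: consonant
  'd' at position 7: consonant
  'm' at position 8: consonant
  'h' at position 9: consonant
Total vowels: 3

3


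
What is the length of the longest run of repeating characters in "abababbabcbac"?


Input: "abababbabcbac"
Scanning for longest run:
  Position 1 ('b'): new char, reset run to 1
  Position 2 ('a'): new char, reset run to 1
  Position 3 ('b'): new char, reset run to 1
  Position 4 ('a'): new char, reset run to 1
  Position 5 ('b'): new char, reset run to 1
  Position 6 ('b'): continues run of 'b', length=2
  Position 7 ('a'): new char, reset run to 1
  Position 8 ('b'): new char, reset run to 1
  Position 9 ('c'): new char, reset run to 1
  Position 10 ('b'): new char, reset run to 1
  Position 11 ('a'): new char, reset run to 1
  Position 12 ('c'): new char, reset run to 1
Longest run: 'b' with length 2

2


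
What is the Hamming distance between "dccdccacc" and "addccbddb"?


Comparing "dccdccacc" and "addccbddb" position by position:
  Position 0: 'd' vs 'a' => differ
  Position 1: 'c' vs 'd' => differ
  Position 2: 'c' vs 'd' => differ
  Position 3: 'd' vs 'c' => differ
  Position 4: 'c' vs 'c' => same
  Position 5: 'c' vs 'b' => differ
  Position 6: 'a' vs 'd' => differ
  Position 7: 'c' vs 'd' => differ
  Position 8: 'c' vs 'b' => differ
Total differences (Hamming distance): 8

8


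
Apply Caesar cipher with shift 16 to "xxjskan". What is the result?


Caesar cipher: shift "xxjskan" by 16
  'x' (pos 23) + 16 = pos 13 = 'n'
  'x' (pos 23) + 16 = pos 13 = 'n'
  'j' (pos 9) + 16 = pos 25 = 'z'
  's' (pos 18) + 16 = pos 8 = 'i'
  'k' (pos 10) + 16 = pos 0 = 'a'
  'a' (pos 0) + 16 = pos 16 = 'q'
  'n' (pos 13) + 16 = pos 3 = 'd'
Result: nnziaqd

nnziaqd


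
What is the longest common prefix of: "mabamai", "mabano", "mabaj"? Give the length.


Words: mabamai, mabano, mabaj
  Position 0: all 'm' => match
  Position 1: all 'a' => match
  Position 2: all 'b' => match
  Position 3: all 'a' => match
  Position 4: ('m', 'n', 'j') => mismatch, stop
LCP = "maba" (length 4)

4


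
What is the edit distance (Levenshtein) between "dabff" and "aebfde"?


Computing edit distance: "dabff" -> "aebfde"
DP table:
           a    e    b    f    d    e
      0    1    2    3    4    5    6
  d   1    1    2    3    4    4    5
  a   2    1    2    3    4    5    5
  b   3    2    2    2    3    4    5
  f   4    3    3    3    2    3    4
  f   5    4    4    4    3    3    4
Edit distance = dp[5][6] = 4

4


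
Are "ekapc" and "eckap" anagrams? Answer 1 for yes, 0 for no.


Strings: "ekapc", "eckap"
Sorted first:  acekp
Sorted second: acekp
Sorted forms match => anagrams

1


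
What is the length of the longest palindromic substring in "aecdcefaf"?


Input: "aecdcefaf"
Checking substrings for palindromes:
  [1:6] "ecdce" (len 5) => palindrome
  [2:5] "cdc" (len 3) => palindrome
  [6:9] "faf" (len 3) => palindrome
Longest palindromic substring: "ecdce" with length 5

5


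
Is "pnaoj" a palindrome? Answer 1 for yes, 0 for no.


Input: pnaoj
Reversed: joanp
  Compare pos 0 ('p') with pos 4 ('j'): MISMATCH
  Compare pos 1 ('n') with pos 3 ('o'): MISMATCH
Result: not a palindrome

0


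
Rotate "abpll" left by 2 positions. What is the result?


Input: "abpll", rotate left by 2
First 2 characters: "ab"
Remaining characters: "pll"
Concatenate remaining + first: "pll" + "ab" = "pllab"

pllab


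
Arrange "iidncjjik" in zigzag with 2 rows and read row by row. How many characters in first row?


Zigzag "iidncjjik" into 2 rows:
Placing characters:
  'i' => row 0
  'i' => row 1
  'd' => row 0
  'n' => row 1
  'c' => row 0
  'j' => row 1
  'j' => row 0
  'i' => row 1
  'k' => row 0
Rows:
  Row 0: "idcjk"
  Row 1: "inji"
First row length: 5

5


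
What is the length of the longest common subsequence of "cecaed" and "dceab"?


LCS of "cecaed" and "dceab"
DP table:
           d    c    e    a    b
      0    0    0    0    0    0
  c   0    0    1    1    1    1
  e   0    0    1    2    2    2
  c   0    0    1    2    2    2
  a   0    0    1    2    3    3
  e   0    0    1    2    3    3
  d   0    1    1    2    3    3
LCS length = dp[6][5] = 3

3


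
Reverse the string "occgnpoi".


Input: occgnpoi
Reading characters right to left:
  Position 7: 'i'
  Position 6: 'o'
  Position 5: 'p'
  Position 4: 'n'
  Position 3: 'g'
  Position 2: 'c'
  Position 1: 'c'
  Position 0: 'o'
Reversed: iopngcco

iopngcco


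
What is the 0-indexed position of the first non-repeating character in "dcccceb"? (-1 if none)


Input: dcccceb
Character frequencies:
  'b': 1
  'c': 4
  'd': 1
  'e': 1
Scanning left to right for freq == 1:
  Position 0 ('d'): unique! => answer = 0

0


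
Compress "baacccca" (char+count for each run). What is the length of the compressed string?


Input: baacccca
Runs:
  'b' x 1 => "b1"
  'a' x 2 => "a2"
  'c' x 4 => "c4"
  'a' x 1 => "a1"
Compressed: "b1a2c4a1"
Compressed length: 8

8


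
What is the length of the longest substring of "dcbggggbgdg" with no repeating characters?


Input: "dcbggggbgdg"
Sliding window (track last position of each char):
  Position 0 ('d'): window [0,0] length 1 -- new best
  Position 1 ('c'): window [0,1] length 2 -- new best
  Position 2 ('b'): window [0,2] length 3 -- new best
  Position 3 ('g'): window [0,3] length 4 -- new best
  Position 4 ('g'): repeat (last at 3), move window start to 4
  Position 4 ('g'): window [4,4] length 1
  Position 5 ('g'): repeat (last at 4), move window start to 5
  Position 5 ('g'): window [5,5] length 1
  Position 6 ('g'): repeat (last at 5), move window start to 6
  Position 6 ('g'): window [6,6] length 1
  Position 7 ('b'): window [6,7] length 2
  Position 8 ('g'): repeat (last at 6), move window start to 7
  Position 8 ('g'): window [7,8] length 2
  Position 9 ('d'): window [7,9] length 3
  Position 10 ('g'): repeat (last at 8), move window start to 9
  Position 10 ('g'): window [9,10] length 2
Longest substring with no repeats: "dcbg" with length 4

4


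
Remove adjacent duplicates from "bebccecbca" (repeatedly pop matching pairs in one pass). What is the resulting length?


Input: bebccecbca
Stack-based adjacent duplicate removal:
  Read 'b': push. Stack: b
  Read 'e': push. Stack: be
  Read 'b': push. Stack: beb
  Read 'c': push. Stack: bebc
  Read 'c': matches stack top 'c' => pop. Stack: beb
  Read 'e': push. Stack: bebe
  Read 'c': push. Stack: bebec
  Read 'b': push. Stack: bebecb
  Read 'c': push. Stack: bebecbc
  Read 'a': push. Stack: bebecbca
Final stack: "bebecbca" (length 8)

8


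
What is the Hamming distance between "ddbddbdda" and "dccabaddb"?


Comparing "ddbddbdda" and "dccabaddb" position by position:
  Position 0: 'd' vs 'd' => same
  Position 1: 'd' vs 'c' => differ
  Position 2: 'b' vs 'c' => differ
  Position 3: 'd' vs 'a' => differ
  Position 4: 'd' vs 'b' => differ
  Position 5: 'b' vs 'a' => differ
  Position 6: 'd' vs 'd' => same
  Position 7: 'd' vs 'd' => same
  Position 8: 'a' vs 'b' => differ
Total differences (Hamming distance): 6

6


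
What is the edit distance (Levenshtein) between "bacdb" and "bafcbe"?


Computing edit distance: "bacdb" -> "bafcbe"
DP table:
           b    a    f    c    b    e
      0    1    2    3    4    5    6
  b   1    0    1    2    3    4    5
  a   2    1    0    1    2    3    4
  c   3    2    1    1    1    2    3
  d   4    3    2    2    2    2    3
  b   5    4    3    3    3    2    3
Edit distance = dp[5][6] = 3

3


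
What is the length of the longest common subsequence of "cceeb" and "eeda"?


LCS of "cceeb" and "eeda"
DP table:
           e    e    d    a
      0    0    0    0    0
  c   0    0    0    0    0
  c   0    0    0    0    0
  e   0    1    1    1    1
  e   0    1    2    2    2
  b   0    1    2    2    2
LCS length = dp[5][4] = 2

2


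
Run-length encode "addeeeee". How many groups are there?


Input: addeeeee
Scanning for consecutive runs:
  Group 1: 'a' x 1 (positions 0-0)
  Group 2: 'd' x 2 (positions 1-2)
  Group 3: 'e' x 5 (positions 3-7)
Total groups: 3

3


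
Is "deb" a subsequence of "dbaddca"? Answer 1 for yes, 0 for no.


Check if "deb" is a subsequence of "dbaddca"
Greedy scan:
  Position 0 ('d'): matches sub[0] = 'd'
  Position 1 ('b'): no match needed
  Position 2 ('a'): no match needed
  Position 3 ('d'): no match needed
  Position 4 ('d'): no match needed
  Position 5 ('c'): no match needed
  Position 6 ('a'): no match needed
Only matched 1/3 characters => not a subsequence

0


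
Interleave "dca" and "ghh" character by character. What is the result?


Interleaving "dca" and "ghh":
  Position 0: 'd' from first, 'g' from second => "dg"
  Position 1: 'c' from first, 'h' from second => "ch"
  Position 2: 'a' from first, 'h' from second => "ah"
Result: dgchah

dgchah


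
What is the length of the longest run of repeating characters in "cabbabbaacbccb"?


Input: "cabbabbaacbccb"
Scanning for longest run:
  Position 1 ('a'): new char, reset run to 1
  Position 2 ('b'): new char, reset run to 1
  Position 3 ('b'): continues run of 'b', length=2
  Position 4 ('a'): new char, reset run to 1
  Position 5 ('b'): new char, reset run to 1
  Position 6 ('b'): continues run of 'b', length=2
  Position 7 ('a'): new char, reset run to 1
  Position 8 ('a'): continues run of 'a', length=2
  Position 9 ('c'): new char, reset run to 1
  Position 10 ('b'): new char, reset run to 1
  Position 11 ('c'): new char, reset run to 1
  Position 12 ('c'): continues run of 'c', length=2
  Position 13 ('b'): new char, reset run to 1
Longest run: 'b' with length 2

2


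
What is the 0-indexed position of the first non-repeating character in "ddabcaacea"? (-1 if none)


Input: ddabcaacea
Character frequencies:
  'a': 4
  'b': 1
  'c': 2
  'd': 2
  'e': 1
Scanning left to right for freq == 1:
  Position 0 ('d'): freq=2, skip
  Position 1 ('d'): freq=2, skip
  Position 2 ('a'): freq=4, skip
  Position 3 ('b'): unique! => answer = 3

3


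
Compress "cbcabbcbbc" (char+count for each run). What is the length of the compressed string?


Input: cbcabbcbbc
Runs:
  'c' x 1 => "c1"
  'b' x 1 => "b1"
  'c' x 1 => "c1"
  'a' x 1 => "a1"
  'b' x 2 => "b2"
  'c' x 1 => "c1"
  'b' x 2 => "b2"
  'c' x 1 => "c1"
Compressed: "c1b1c1a1b2c1b2c1"
Compressed length: 16

16


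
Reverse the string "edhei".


Input: edhei
Reading characters right to left:
  Position 4: 'i'
  Position 3: 'e'
  Position 2: 'h'
  Position 1: 'd'
  Position 0: 'e'
Reversed: iehde

iehde


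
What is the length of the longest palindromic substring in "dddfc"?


Input: "dddfc"
Checking substrings for palindromes:
  [0:3] "ddd" (len 3) => palindrome
  [0:2] "dd" (len 2) => palindrome
  [1:3] "dd" (len 2) => palindrome
Longest palindromic substring: "ddd" with length 3

3


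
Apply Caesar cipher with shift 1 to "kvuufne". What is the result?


Caesar cipher: shift "kvuufne" by 1
  'k' (pos 10) + 1 = pos 11 = 'l'
  'v' (pos 21) + 1 = pos 22 = 'w'
  'u' (pos 20) + 1 = pos 21 = 'v'
  'u' (pos 20) + 1 = pos 21 = 'v'
  'f' (pos 5) + 1 = pos 6 = 'g'
  'n' (pos 13) + 1 = pos 14 = 'o'
  'e' (pos 4) + 1 = pos 5 = 'f'
Result: lwvvgof

lwvvgof


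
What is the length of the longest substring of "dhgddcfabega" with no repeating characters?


Input: "dhgddcfabega"
Sliding window (track last position of each char):
  Position 0 ('d'): window [0,0] length 1 -- new best
  Position 1 ('h'): window [0,1] length 2 -- new best
  Position 2 ('g'): window [0,2] length 3 -- new best
  Position 3 ('d'): repeat (last at 0), move window start to 1
  Position 3 ('d'): window [1,3] length 3
  Position 4 ('d'): repeat (last at 3), move window start to 4
  Position 4 ('d'): window [4,4] length 1
  Position 5 ('c'): window [4,5] length 2
  Position 6 ('f'): window [4,6] length 3
  Position 7 ('a'): window [4,7] length 4 -- new best
  Position 8 ('b'): window [4,8] length 5 -- new best
  Position 9 ('e'): window [4,9] length 6 -- new best
  Position 10 ('g'): window [4,10] length 7 -- new best
  Position 11 ('a'): repeat (last at 7), move window start to 8
  Position 11 ('a'): window [8,11] length 4
Longest substring with no repeats: "dcfabeg" with length 7

7


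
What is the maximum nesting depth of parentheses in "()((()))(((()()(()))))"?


Input: "()((()))(((()()(()))))"
Tracking depth:
  Position 0 '(': depth becomes 1
  Position 1 ')': depth becomes 0
  Position 2 '(': depth becomes 1
  Position 3 '(': depth becomes 2
  Position 4 '(': depth becomes 3
  Position 5 ')': depth becomes 2
  Position 6 ')': depth becomes 1
  Position 7 ')': depth becomes 0
  Position 8 '(': depth becomes 1
  Position 9 '(': depth becomes 2
  Position 10 '(': depth becomes 3
  Position 11 '(': depth becomes 4
  Position 12 ')': depth becomes 3
  Position 13 '(': depth becomes 4
  Position 14 ')': depth becomes 3
  Position 15 '(': depth becomes 4
  Position 16 '(': depth becomes 5
  Position 17 ')': depth becomes 4
  Position 18 ')': depth becomes 3
  Position 19 ')': depth becomes 2
  Position 20 ')': depth becomes 1
  Position 21 ')': depth becomes 0
Maximum depth reached: 5

5


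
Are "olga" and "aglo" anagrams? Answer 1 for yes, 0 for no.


Strings: "olga", "aglo"
Sorted first:  aglo
Sorted second: aglo
Sorted forms match => anagrams

1


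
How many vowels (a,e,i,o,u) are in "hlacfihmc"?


Input: hlacfihmc
Checking each character:
  'h' at position 0: consonant
  'l' at position 1: consonant
  'a' at position 2: vowel (running total: 1)
  'c' at position 3: consonant
  'f' at position 4: consonant
  'i' at position 5: vowel (running total: 2)
  'h' at position 6: consonant
  'm' at position 7: consonant
  'c' at position 8: consonant
Total vowels: 2

2


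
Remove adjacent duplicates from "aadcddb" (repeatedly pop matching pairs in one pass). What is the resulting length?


Input: aadcddb
Stack-based adjacent duplicate removal:
  Read 'a': push. Stack: a
  Read 'a': matches stack top 'a' => pop. Stack: (empty)
  Read 'd': push. Stack: d
  Read 'c': push. Stack: dc
  Read 'd': push. Stack: dcd
  Read 'd': matches stack top 'd' => pop. Stack: dc
  Read 'b': push. Stack: dcb
Final stack: "dcb" (length 3)

3


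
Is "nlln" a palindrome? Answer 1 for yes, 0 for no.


Input: nlln
Reversed: nlln
  Compare pos 0 ('n') with pos 3 ('n'): match
  Compare pos 1 ('l') with pos 2 ('l'): match
Result: palindrome

1


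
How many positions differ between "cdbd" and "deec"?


Comparing "cdbd" and "deec" position by position:
  Position 0: 'c' vs 'd' => DIFFER
  Position 1: 'd' vs 'e' => DIFFER
  Position 2: 'b' vs 'e' => DIFFER
  Position 3: 'd' vs 'c' => DIFFER
Positions that differ: 4

4


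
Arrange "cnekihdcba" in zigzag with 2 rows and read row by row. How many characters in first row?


Zigzag "cnekihdcba" into 2 rows:
Placing characters:
  'c' => row 0
  'n' => row 1
  'e' => row 0
  'k' => row 1
  'i' => row 0
  'h' => row 1
  'd' => row 0
  'c' => row 1
  'b' => row 0
  'a' => row 1
Rows:
  Row 0: "ceidb"
  Row 1: "nkhca"
First row length: 5

5


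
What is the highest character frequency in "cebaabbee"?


Input: cebaabbee
Character counts:
  'a': 2
  'b': 3
  'c': 1
  'e': 3
Maximum frequency: 3

3


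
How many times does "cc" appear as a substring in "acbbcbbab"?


Searching for "cc" in "acbbcbbab"
Scanning each position:
  Position 0: "ac" => no
  Position 1: "cb" => no
  Position 2: "bb" => no
  Position 3: "bc" => no
  Position 4: "cb" => no
  Position 5: "bb" => no
  Position 6: "ba" => no
  Position 7: "ab" => no
Total occurrences: 0

0


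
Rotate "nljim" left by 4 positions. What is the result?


Input: "nljim", rotate left by 4
First 4 characters: "nlji"
Remaining characters: "m"
Concatenate remaining + first: "m" + "nlji" = "mnlji"

mnlji


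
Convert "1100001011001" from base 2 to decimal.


Input: "1100001011001" in base 2
Positional expansion:
  Digit '1' (value 1) x 2^12 = 4096
  Digit '1' (value 1) x 2^11 = 2048
  Digit '0' (value 0) x 2^10 = 0
  Digit '0' (value 0) x 2^9 = 0
  Digit '0' (value 0) x 2^8 = 0
  Digit '0' (value 0) x 2^7 = 0
  Digit '1' (value 1) x 2^6 = 64
  Digit '0' (value 0) x 2^5 = 0
  Digit '1' (value 1) x 2^4 = 16
  Digit '1' (value 1) x 2^3 = 8
  Digit '0' (value 0) x 2^2 = 0
  Digit '0' (value 0) x 2^1 = 0
  Digit '1' (value 1) x 2^0 = 1
Sum = 6233

6233


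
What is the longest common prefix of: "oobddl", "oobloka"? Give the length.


Words: oobddl, oobloka
  Position 0: all 'o' => match
  Position 1: all 'o' => match
  Position 2: all 'b' => match
  Position 3: ('d', 'l') => mismatch, stop
LCP = "oob" (length 3)

3


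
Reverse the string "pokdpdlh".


Input: pokdpdlh
Reading characters right to left:
  Position 7: 'h'
  Position 6: 'l'
  Position 5: 'd'
  Position 4: 'p'
  Position 3: 'd'
  Position 2: 'k'
  Position 1: 'o'
  Position 0: 'p'
Reversed: hldpdkop

hldpdkop


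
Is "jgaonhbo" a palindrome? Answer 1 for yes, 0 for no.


Input: jgaonhbo
Reversed: obhnoagj
  Compare pos 0 ('j') with pos 7 ('o'): MISMATCH
  Compare pos 1 ('g') with pos 6 ('b'): MISMATCH
  Compare pos 2 ('a') with pos 5 ('h'): MISMATCH
  Compare pos 3 ('o') with pos 4 ('n'): MISMATCH
Result: not a palindrome

0


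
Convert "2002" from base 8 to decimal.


Input: "2002" in base 8
Positional expansion:
  Digit '2' (value 2) x 8^3 = 1024
  Digit '0' (value 0) x 8^2 = 0
  Digit '0' (value 0) x 8^1 = 0
  Digit '2' (value 2) x 8^0 = 2
Sum = 1026

1026


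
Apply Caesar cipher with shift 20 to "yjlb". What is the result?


Caesar cipher: shift "yjlb" by 20
  'y' (pos 24) + 20 = pos 18 = 's'
  'j' (pos 9) + 20 = pos 3 = 'd'
  'l' (pos 11) + 20 = pos 5 = 'f'
  'b' (pos 1) + 20 = pos 21 = 'v'
Result: sdfv

sdfv


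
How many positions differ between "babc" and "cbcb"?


Comparing "babc" and "cbcb" position by position:
  Position 0: 'b' vs 'c' => DIFFER
  Position 1: 'a' vs 'b' => DIFFER
  Position 2: 'b' vs 'c' => DIFFER
  Position 3: 'c' vs 'b' => DIFFER
Positions that differ: 4

4


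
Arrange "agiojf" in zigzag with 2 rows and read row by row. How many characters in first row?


Zigzag "agiojf" into 2 rows:
Placing characters:
  'a' => row 0
  'g' => row 1
  'i' => row 0
  'o' => row 1
  'j' => row 0
  'f' => row 1
Rows:
  Row 0: "aij"
  Row 1: "gof"
First row length: 3

3


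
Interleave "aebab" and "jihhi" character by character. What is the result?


Interleaving "aebab" and "jihhi":
  Position 0: 'a' from first, 'j' from second => "aj"
  Position 1: 'e' from first, 'i' from second => "ei"
  Position 2: 'b' from first, 'h' from second => "bh"
  Position 3: 'a' from first, 'h' from second => "ah"
  Position 4: 'b' from first, 'i' from second => "bi"
Result: ajeibhahbi

ajeibhahbi


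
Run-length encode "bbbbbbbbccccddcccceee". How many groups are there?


Input: bbbbbbbbccccddcccceee
Scanning for consecutive runs:
  Group 1: 'b' x 8 (positions 0-7)
  Group 2: 'c' x 4 (positions 8-11)
  Group 3: 'd' x 2 (positions 12-13)
  Group 4: 'c' x 4 (positions 14-17)
  Group 5: 'e' x 3 (positions 18-20)
Total groups: 5

5


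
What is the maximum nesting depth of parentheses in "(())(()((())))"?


Input: "(())(()((())))"
Tracking depth:
  Position 0 '(': depth becomes 1
  Position 1 '(': depth becomes 2
  Position 2 ')': depth becomes 1
  Position 3 ')': depth becomes 0
  Position 4 '(': depth becomes 1
  Position 5 '(': depth becomes 2
  Position 6 ')': depth becomes 1
  Position 7 '(': depth becomes 2
  Position 8 '(': depth becomes 3
  Position 9 '(': depth becomes 4
  Position 10 ')': depth becomes 3
  Position 11 ')': depth becomes 2
  Position 12 ')': depth becomes 1
  Position 13 ')': depth becomes 0
Maximum depth reached: 4

4


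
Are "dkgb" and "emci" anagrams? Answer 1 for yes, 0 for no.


Strings: "dkgb", "emci"
Sorted first:  bdgk
Sorted second: ceim
Differ at position 0: 'b' vs 'c' => not anagrams

0


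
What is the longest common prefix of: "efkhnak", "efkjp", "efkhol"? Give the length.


Words: efkhnak, efkjp, efkhol
  Position 0: all 'e' => match
  Position 1: all 'f' => match
  Position 2: all 'k' => match
  Position 3: ('h', 'j', 'h') => mismatch, stop
LCP = "efk" (length 3)

3


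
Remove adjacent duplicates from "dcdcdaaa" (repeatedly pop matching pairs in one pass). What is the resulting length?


Input: dcdcdaaa
Stack-based adjacent duplicate removal:
  Read 'd': push. Stack: d
  Read 'c': push. Stack: dc
  Read 'd': push. Stack: dcd
  Read 'c': push. Stack: dcdc
  Read 'd': push. Stack: dcdcd
  Read 'a': push. Stack: dcdcda
  Read 'a': matches stack top 'a' => pop. Stack: dcdcd
  Read 'a': push. Stack: dcdcda
Final stack: "dcdcda" (length 6)

6


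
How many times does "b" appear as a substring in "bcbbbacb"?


Searching for "b" in "bcbbbacb"
Scanning each position:
  Position 0: "b" => MATCH
  Position 1: "c" => no
  Position 2: "b" => MATCH
  Position 3: "b" => MATCH
  Position 4: "b" => MATCH
  Position 5: "a" => no
  Position 6: "c" => no
  Position 7: "b" => MATCH
Total occurrences: 5

5


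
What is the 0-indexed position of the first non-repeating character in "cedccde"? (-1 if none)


Input: cedccde
Character frequencies:
  'c': 3
  'd': 2
  'e': 2
Scanning left to right for freq == 1:
  Position 0 ('c'): freq=3, skip
  Position 1 ('e'): freq=2, skip
  Position 2 ('d'): freq=2, skip
  Position 3 ('c'): freq=3, skip
  Position 4 ('c'): freq=3, skip
  Position 5 ('d'): freq=2, skip
  Position 6 ('e'): freq=2, skip
  No unique character found => answer = -1

-1


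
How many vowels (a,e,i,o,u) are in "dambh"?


Input: dambh
Checking each character:
  'd' at position 0: consonant
  'a' at position 1: vowel (running total: 1)
  'm' at position 2: consonant
  'b' at position 3: consonant
  'h' at position 4: consonant
Total vowels: 1

1


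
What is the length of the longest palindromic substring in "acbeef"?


Input: "acbeef"
Checking substrings for palindromes:
  [3:5] "ee" (len 2) => palindrome
Longest palindromic substring: "ee" with length 2

2


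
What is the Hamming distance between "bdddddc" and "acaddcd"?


Comparing "bdddddc" and "acaddcd" position by position:
  Position 0: 'b' vs 'a' => differ
  Position 1: 'd' vs 'c' => differ
  Position 2: 'd' vs 'a' => differ
  Position 3: 'd' vs 'd' => same
  Position 4: 'd' vs 'd' => same
  Position 5: 'd' vs 'c' => differ
  Position 6: 'c' vs 'd' => differ
Total differences (Hamming distance): 5

5


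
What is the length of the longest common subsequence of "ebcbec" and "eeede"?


LCS of "ebcbec" and "eeede"
DP table:
           e    e    e    d    e
      0    0    0    0    0    0
  e   0    1    1    1    1    1
  b   0    1    1    1    1    1
  c   0    1    1    1    1    1
  b   0    1    1    1    1    1
  e   0    1    2    2    2    2
  c   0    1    2    2    2    2
LCS length = dp[6][5] = 2

2


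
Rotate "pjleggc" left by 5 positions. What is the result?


Input: "pjleggc", rotate left by 5
First 5 characters: "pjleg"
Remaining characters: "gc"
Concatenate remaining + first: "gc" + "pjleg" = "gcpjleg"

gcpjleg


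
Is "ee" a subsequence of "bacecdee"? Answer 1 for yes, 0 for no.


Check if "ee" is a subsequence of "bacecdee"
Greedy scan:
  Position 0 ('b'): no match needed
  Position 1 ('a'): no match needed
  Position 2 ('c'): no match needed
  Position 3 ('e'): matches sub[0] = 'e'
  Position 4 ('c'): no match needed
  Position 5 ('d'): no match needed
  Position 6 ('e'): matches sub[1] = 'e'
  Position 7 ('e'): no match needed
All 2 characters matched => is a subsequence

1
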